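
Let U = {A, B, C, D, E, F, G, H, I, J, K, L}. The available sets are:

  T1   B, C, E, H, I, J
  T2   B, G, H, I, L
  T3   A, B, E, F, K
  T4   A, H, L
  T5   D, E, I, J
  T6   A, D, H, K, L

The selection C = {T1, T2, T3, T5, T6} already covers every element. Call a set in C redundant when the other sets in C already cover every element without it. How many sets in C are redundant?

Drop T1: C uncovered — not redundant.
Drop T2: G uncovered — not redundant.
Drop T3: F uncovered — not redundant.
Drop T5: the rest still cover every element — redundant.
Drop T6: the rest still cover every element — redundant.
2 redundant: T5, T6.

2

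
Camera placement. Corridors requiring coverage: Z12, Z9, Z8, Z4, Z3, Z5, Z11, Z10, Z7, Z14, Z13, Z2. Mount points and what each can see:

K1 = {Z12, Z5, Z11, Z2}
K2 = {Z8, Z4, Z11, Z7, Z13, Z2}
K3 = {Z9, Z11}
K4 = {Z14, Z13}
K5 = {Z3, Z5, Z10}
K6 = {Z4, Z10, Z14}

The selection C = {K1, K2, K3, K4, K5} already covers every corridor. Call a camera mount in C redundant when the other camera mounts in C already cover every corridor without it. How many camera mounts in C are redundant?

0

Drop K1: Z12 uncovered — not redundant.
Drop K2: Z8, Z4, Z7 uncovered — not redundant.
Drop K3: Z9 uncovered — not redundant.
Drop K4: Z14 uncovered — not redundant.
Drop K5: Z3, Z10 uncovered — not redundant.
None of the camera mounts in C is redundant.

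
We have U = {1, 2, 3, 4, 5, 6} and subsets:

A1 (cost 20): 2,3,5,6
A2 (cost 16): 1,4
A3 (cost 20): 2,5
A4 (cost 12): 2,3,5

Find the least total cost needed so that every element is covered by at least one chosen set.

36

A1, A2 cover every element at cost 20 + 16 = 36.
Any cover uses at least 2 sets; among all covering selections none totals below 36.
Greedy by coverage-per-cost would pick A4, A2, A1 for 48 — worse than the optimum 36.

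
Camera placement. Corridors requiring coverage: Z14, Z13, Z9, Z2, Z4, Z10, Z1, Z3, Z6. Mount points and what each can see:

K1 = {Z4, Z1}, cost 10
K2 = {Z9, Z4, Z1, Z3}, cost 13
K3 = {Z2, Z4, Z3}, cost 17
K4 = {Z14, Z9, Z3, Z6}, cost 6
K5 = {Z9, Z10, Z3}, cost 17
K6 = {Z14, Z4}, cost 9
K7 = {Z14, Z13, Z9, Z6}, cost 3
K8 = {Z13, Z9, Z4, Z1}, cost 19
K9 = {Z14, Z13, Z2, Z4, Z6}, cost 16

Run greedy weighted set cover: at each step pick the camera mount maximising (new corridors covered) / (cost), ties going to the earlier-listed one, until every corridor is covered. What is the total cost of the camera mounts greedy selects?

49

Pick 1: K7 adds 4 new (Z14, Z13, Z9, Z6) at cost 3 (ratio 4/3).
Pick 2: K2 adds 3 new (Z4, Z1, Z3) at cost 13 (ratio 3/13).
Pick 3: K9 adds 1 new (Z2) at cost 16 (ratio 1/16).
Pick 4: K5 adds 1 new (Z10) at cost 17 (ratio 1/17).
Greedy total cost: 3 + 13 + 16 + 17 = 49. (The true optimum is 43, so greedy overshoots here.)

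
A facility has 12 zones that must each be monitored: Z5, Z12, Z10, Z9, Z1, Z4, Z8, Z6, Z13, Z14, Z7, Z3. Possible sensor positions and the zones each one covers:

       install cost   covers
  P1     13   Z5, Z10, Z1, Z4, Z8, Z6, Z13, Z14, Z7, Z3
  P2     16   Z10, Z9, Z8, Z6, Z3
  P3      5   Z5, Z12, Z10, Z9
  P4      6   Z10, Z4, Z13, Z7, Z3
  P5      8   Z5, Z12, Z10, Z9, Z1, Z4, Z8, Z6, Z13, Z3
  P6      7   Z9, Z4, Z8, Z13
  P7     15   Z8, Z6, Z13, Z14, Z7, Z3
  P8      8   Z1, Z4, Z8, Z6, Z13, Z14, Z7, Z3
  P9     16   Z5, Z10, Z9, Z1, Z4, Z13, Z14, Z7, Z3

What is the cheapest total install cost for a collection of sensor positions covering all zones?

13

P3, P8 cover every zone at install cost 5 + 8 = 13.
Any cover uses at least 2 sensor positions; among all covering selections none totals below 13.
Greedy by coverage-per-install cost would pick P5, P8 for 16 — worse than the optimum 13.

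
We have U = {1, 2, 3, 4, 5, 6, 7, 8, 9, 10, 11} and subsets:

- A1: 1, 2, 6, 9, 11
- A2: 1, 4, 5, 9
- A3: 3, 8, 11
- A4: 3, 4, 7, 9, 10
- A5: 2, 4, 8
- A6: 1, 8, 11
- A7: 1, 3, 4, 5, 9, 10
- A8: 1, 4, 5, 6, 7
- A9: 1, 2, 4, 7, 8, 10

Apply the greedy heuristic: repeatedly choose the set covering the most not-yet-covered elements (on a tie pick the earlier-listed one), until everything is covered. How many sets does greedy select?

3

Pick 1: A7 covers 6 new elements (1, 3, 4, 5, 9, 10).
Pick 2: A1 covers 3 new elements (2, 6, 11).
Pick 3: A9 covers 2 new elements (7, 8).
Greedy uses 3 sets.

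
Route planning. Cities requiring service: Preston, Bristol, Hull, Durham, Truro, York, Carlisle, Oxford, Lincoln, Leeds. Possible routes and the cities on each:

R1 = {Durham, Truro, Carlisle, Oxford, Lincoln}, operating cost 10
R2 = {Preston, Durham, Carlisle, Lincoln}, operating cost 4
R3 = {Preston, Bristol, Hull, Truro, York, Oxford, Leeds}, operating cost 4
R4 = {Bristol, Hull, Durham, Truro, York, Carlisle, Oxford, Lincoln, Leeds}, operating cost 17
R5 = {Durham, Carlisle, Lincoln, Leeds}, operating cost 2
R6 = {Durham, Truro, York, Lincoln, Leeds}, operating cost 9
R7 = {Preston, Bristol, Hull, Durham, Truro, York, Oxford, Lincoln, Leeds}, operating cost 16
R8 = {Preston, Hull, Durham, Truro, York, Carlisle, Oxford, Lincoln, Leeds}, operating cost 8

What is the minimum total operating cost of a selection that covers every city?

R3, R5 cover every city at operating cost 4 + 2 = 6.
Any cover uses at least 2 routes; among all covering selections none totals below 6.

6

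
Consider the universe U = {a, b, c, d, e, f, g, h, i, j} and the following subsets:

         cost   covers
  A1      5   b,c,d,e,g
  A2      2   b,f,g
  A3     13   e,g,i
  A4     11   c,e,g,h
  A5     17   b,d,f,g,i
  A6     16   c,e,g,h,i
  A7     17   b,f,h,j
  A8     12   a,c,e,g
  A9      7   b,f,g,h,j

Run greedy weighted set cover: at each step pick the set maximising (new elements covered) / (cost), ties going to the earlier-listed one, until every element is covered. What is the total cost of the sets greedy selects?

39

Pick 1: A2 adds 3 new (b, f, g) at cost 2 (ratio 3/2).
Pick 2: A1 adds 3 new (c, d, e) at cost 5 (ratio 3/5).
Pick 3: A9 adds 2 new (h, j) at cost 7 (ratio 2/7).
Pick 4: A8 adds 1 new (a) at cost 12 (ratio 1/12).
Pick 5: A3 adds 1 new (i) at cost 13 (ratio 1/13).
Greedy total cost: 2 + 5 + 7 + 12 + 13 = 39. (The true optimum is 36, so greedy overshoots here.)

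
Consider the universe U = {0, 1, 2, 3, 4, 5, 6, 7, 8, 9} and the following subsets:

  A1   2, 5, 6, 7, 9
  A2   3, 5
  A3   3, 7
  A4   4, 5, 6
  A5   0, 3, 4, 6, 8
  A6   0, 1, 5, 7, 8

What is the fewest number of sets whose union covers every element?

3

A1, A5, A6 together cover {0, 1, 2, 3, 4, 5, 6, 7, 8, 9} — every element.
No 2 of the 6 sets cover everything (all 15 pairs fall short), so 3 is minimum.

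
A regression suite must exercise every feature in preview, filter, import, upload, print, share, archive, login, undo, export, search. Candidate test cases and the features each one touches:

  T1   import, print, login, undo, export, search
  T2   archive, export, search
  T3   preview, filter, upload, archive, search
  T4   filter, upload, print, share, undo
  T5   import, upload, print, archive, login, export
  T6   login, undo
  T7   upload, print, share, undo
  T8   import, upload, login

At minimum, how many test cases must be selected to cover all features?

3

T1, T3, T4 together cover {preview, filter, import, upload, print, share, archive, login, undo, export, search} — every feature.
No 2 of the 8 test cases cover everything (all 28 pairs fall short), so 3 is minimum.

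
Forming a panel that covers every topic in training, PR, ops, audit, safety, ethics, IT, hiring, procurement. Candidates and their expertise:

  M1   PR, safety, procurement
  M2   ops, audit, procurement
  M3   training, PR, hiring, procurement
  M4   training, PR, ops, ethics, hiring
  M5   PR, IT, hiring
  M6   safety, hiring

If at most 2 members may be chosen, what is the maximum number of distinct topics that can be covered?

Choosing M1, M4 covers {training, PR, ops, safety, ethics, hiring, procurement} — 7 topics.
No choice of 2 members does better; here audit, IT are left uncovered.

7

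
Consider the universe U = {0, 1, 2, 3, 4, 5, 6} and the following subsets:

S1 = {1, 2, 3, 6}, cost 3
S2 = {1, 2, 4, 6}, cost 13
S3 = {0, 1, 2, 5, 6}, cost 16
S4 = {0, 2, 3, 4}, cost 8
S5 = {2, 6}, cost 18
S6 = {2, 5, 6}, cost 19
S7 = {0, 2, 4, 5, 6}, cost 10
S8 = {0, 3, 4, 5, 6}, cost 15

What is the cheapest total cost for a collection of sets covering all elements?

13

S1, S7 cover every element at cost 3 + 10 = 13.
Any cover uses at least 2 sets; among all covering selections none totals below 13.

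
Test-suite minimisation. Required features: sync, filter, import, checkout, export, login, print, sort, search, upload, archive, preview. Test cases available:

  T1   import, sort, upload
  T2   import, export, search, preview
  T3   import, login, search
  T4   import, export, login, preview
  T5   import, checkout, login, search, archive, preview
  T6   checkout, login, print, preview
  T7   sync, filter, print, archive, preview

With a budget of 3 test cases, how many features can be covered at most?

Choosing T1, T5, T7 covers {sync, filter, import, checkout, login, print, sort, search, upload, archive, preview} — 11 features.
No choice of 3 test cases does better; here export is left uncovered.

11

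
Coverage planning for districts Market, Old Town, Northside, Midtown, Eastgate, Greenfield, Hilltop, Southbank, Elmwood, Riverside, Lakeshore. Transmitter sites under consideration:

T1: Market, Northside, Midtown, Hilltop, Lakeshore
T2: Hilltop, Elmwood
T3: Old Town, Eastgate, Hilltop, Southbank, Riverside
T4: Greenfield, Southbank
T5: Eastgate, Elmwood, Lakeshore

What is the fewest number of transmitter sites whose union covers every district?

4

T1, T2, T3, T4 together cover {Market, Old Town, Northside, Midtown, Eastgate, Greenfield, Hilltop, Southbank, Elmwood, Riverside, Lakeshore} — every district.
No 3 of the 5 transmitter sites cover everything (all 10 triples fall short), so 4 is minimum.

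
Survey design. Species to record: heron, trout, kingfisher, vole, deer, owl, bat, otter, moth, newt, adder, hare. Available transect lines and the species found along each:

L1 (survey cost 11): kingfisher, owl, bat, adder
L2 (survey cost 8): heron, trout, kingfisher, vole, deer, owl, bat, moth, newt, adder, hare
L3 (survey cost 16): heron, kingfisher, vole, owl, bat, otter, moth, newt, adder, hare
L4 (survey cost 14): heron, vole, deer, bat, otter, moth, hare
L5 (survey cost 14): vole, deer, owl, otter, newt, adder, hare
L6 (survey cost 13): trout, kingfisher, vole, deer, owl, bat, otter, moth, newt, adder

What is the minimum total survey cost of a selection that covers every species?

L2, L6 cover every species at survey cost 8 + 13 = 21.
Any cover uses at least 2 transects; among all covering selections none totals below 21.

21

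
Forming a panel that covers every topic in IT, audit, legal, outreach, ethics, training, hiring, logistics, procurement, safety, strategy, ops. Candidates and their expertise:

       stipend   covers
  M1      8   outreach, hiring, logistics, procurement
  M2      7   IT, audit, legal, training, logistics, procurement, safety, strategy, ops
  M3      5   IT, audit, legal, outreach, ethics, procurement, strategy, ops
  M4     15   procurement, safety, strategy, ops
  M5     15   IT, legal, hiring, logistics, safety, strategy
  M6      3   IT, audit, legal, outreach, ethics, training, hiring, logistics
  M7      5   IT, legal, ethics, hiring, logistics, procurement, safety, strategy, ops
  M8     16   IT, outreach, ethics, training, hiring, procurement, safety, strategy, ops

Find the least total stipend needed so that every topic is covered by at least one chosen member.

M6, M7 cover every topic at stipend 3 + 5 = 8.
Any cover uses at least 2 members; among all covering selections none totals below 8.

8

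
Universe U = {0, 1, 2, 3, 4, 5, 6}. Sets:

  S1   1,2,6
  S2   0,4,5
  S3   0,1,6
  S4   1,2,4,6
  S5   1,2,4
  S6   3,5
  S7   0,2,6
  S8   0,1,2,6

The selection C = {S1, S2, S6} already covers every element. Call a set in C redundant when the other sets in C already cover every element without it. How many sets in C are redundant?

0

Drop S1: 1, 2, 6 uncovered — not redundant.
Drop S2: 0, 4 uncovered — not redundant.
Drop S6: 3 uncovered — not redundant.
None of the sets in C is redundant.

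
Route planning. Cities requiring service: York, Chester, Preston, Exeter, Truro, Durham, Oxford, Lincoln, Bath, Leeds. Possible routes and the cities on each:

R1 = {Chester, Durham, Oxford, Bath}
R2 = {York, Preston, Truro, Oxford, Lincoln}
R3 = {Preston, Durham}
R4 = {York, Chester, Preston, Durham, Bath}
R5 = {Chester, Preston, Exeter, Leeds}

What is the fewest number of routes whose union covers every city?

R1, R2, R5 together cover {York, Chester, Preston, Exeter, Truro, Durham, Oxford, Lincoln, Bath, Leeds} — every city.
No 2 of the 5 routes cover everything (all 10 pairs fall short), so 3 is minimum.

3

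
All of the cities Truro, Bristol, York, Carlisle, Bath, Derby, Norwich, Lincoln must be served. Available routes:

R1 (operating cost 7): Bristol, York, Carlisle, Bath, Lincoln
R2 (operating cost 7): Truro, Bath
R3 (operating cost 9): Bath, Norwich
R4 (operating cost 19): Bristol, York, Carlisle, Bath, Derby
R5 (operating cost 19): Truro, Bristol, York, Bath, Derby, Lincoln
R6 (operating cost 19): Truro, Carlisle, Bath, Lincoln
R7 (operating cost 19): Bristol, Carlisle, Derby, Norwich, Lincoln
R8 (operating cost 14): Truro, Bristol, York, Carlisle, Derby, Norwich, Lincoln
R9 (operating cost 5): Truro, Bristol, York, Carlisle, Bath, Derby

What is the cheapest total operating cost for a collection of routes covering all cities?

19

R8, R9 cover every city at operating cost 14 + 5 = 19.
Any cover uses at least 2 routes; among all covering selections none totals below 19.
Greedy by coverage-per-operating cost would pick R9, R1, R3 for 21 — worse than the optimum 19.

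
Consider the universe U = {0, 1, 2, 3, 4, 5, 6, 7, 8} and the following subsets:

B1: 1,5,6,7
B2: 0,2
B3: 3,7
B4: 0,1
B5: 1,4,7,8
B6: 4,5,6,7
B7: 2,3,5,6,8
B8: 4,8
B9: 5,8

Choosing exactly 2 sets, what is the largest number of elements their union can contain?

8

Choosing B5, B7 covers {1, 2, 3, 4, 5, 6, 7, 8} — 8 elements.
No choice of 2 sets does better; here 0 is left uncovered.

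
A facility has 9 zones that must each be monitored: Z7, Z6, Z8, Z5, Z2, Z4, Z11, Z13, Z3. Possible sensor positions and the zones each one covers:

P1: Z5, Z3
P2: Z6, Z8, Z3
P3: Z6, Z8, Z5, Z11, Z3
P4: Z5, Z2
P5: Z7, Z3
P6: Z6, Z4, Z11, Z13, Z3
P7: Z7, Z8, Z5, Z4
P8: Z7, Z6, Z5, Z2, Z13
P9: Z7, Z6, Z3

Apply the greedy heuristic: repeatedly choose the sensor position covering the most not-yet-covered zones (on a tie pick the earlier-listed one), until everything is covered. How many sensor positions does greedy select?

Pick 1: P3 covers 5 new zones (Z6, Z8, Z5, Z11, Z3).
Pick 2: P8 covers 3 new zones (Z7, Z2, Z13).
Pick 3: P6 covers 1 new zones (Z4).
Greedy uses 3 sensor positions.

3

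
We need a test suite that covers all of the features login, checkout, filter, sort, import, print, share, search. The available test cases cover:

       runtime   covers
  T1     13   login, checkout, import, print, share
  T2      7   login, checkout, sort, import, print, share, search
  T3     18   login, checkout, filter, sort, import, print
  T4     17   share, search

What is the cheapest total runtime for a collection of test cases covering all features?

25

T2, T3 cover every feature at runtime 7 + 18 = 25.
Any cover uses at least 2 test cases; among all covering selections none totals below 25.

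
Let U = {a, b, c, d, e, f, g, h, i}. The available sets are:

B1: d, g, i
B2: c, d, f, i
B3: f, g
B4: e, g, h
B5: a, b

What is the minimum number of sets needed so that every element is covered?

3

B2, B4, B5 together cover {a, b, c, d, e, f, g, h, i} — every element.
No 2 of the 5 sets cover everything (all 10 pairs fall short), so 3 is minimum.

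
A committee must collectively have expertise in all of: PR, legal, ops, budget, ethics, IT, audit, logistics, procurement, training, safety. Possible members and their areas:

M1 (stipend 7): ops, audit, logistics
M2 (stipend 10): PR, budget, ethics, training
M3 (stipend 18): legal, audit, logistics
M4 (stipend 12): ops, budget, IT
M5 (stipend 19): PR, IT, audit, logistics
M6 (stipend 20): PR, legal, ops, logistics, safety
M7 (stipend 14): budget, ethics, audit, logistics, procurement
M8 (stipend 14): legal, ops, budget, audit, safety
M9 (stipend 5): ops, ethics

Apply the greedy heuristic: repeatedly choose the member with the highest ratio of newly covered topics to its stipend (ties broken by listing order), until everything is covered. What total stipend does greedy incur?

57

Pick 1: M1 adds 3 new (ops, audit, logistics) at stipend 7 (ratio 3/7).
Pick 2: M2 adds 4 new (PR, budget, ethics, training) at stipend 10 (ratio 4/10).
Pick 3: M8 adds 2 new (legal, safety) at stipend 14 (ratio 2/14).
Pick 4: M4 adds 1 new (IT) at stipend 12 (ratio 1/12).
Pick 5: M7 adds 1 new (procurement) at stipend 14 (ratio 1/14).
Greedy total stipend: 7 + 10 + 14 + 12 + 14 = 57. (The true optimum is 50, so greedy overshoots here.)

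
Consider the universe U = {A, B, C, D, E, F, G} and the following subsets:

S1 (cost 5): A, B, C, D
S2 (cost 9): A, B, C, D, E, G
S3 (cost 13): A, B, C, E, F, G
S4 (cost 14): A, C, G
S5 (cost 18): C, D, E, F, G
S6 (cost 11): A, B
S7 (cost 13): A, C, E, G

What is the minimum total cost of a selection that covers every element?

S1, S3 cover every element at cost 5 + 13 = 18.
Any cover uses at least 2 sets; among all covering selections none totals below 18.

18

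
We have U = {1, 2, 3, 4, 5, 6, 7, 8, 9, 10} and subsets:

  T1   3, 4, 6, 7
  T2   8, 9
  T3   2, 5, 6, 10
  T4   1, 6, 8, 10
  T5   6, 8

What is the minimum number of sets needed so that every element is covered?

T1, T2, T3, T4 together cover {1, 2, 3, 4, 5, 6, 7, 8, 9, 10} — every element.
No 3 of the 5 sets cover everything (all 10 triples fall short), so 4 is minimum.

4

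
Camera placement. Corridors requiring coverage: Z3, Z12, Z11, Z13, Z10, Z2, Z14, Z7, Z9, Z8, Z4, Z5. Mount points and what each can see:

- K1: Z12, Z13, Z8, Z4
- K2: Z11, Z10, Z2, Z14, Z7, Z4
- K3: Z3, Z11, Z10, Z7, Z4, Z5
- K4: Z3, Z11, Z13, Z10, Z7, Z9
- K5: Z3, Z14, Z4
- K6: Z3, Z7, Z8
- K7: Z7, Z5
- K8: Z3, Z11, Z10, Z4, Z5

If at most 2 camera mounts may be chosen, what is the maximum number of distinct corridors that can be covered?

Choosing K1, K2 covers {Z12, Z11, Z13, Z10, Z2, Z14, Z7, Z8, Z4} — 9 corridors.
No choice of 2 camera mounts does better; here Z3, Z9, Z5 are left uncovered.

9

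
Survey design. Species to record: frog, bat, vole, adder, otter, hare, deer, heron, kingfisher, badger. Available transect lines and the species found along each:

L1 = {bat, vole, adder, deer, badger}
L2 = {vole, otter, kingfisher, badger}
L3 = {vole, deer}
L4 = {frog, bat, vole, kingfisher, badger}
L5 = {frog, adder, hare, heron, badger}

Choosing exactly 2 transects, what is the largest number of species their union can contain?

Choosing L1, L5 covers {frog, bat, vole, adder, hare, deer, heron, badger} — 8 species.
No choice of 2 transects does better; here otter, kingfisher are left uncovered.

8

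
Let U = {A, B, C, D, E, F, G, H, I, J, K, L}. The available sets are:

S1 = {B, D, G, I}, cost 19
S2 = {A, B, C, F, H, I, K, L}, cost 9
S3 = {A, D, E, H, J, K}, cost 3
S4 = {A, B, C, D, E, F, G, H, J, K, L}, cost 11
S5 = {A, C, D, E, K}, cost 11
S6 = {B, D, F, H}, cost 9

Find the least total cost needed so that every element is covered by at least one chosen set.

S2, S4 cover every element at cost 9 + 11 = 20.
Any cover uses at least 2 sets; among all covering selections none totals below 20.

20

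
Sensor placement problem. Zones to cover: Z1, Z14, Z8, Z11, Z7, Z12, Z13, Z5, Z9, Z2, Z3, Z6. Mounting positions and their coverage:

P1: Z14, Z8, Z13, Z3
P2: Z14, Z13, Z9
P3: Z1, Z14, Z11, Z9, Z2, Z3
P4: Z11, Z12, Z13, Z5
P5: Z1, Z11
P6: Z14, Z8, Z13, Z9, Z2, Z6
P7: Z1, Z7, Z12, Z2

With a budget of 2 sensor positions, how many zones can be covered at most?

Choosing P3, P4 covers {Z1, Z14, Z11, Z12, Z13, Z5, Z9, Z2, Z3} — 9 zones.
No choice of 2 sensor positions does better; here Z8, Z7, Z6 are left uncovered.

9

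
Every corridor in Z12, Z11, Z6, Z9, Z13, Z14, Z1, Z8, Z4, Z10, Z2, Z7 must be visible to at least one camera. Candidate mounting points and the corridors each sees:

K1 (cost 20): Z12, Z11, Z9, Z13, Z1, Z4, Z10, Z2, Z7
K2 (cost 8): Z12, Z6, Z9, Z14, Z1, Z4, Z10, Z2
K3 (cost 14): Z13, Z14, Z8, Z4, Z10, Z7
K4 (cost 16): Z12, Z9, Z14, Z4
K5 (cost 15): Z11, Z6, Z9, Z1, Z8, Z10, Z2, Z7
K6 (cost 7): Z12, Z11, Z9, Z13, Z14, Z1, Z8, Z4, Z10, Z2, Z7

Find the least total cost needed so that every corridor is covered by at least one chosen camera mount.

K2, K6 cover every corridor at cost 8 + 7 = 15.
Any cover uses at least 2 camera mounts; among all covering selections none totals below 15.

15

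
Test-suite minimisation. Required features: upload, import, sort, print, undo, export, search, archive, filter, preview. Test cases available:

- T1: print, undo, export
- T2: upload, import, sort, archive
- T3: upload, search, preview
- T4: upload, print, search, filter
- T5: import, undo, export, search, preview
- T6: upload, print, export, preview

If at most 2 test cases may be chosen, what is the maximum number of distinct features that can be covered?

8

Choosing T2, T5 covers {upload, import, sort, undo, export, search, archive, preview} — 8 features.
No choice of 2 test cases does better; here print, filter are left uncovered.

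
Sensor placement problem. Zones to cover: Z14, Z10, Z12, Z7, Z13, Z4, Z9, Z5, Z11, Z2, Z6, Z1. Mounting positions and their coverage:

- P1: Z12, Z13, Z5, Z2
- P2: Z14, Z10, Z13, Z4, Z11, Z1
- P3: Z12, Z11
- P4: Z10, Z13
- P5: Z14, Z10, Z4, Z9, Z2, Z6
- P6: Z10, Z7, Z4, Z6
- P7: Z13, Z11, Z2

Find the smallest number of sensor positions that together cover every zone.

P1, P2, P5, P6 together cover {Z14, Z10, Z12, Z7, Z13, Z4, Z9, Z5, Z11, Z2, Z6, Z1} — every zone.
No 3 of the 7 sensor positions cover everything (all 35 triples fall short), so 4 is minimum.

4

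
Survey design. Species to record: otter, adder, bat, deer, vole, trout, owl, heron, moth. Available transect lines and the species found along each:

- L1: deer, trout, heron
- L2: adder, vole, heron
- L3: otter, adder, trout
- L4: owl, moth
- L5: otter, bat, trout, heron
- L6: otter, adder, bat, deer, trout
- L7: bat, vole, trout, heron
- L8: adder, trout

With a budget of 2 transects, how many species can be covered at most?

Choosing L2, L6 covers {otter, adder, bat, deer, vole, trout, heron} — 7 species.
No choice of 2 transects does better; here owl, moth are left uncovered.

7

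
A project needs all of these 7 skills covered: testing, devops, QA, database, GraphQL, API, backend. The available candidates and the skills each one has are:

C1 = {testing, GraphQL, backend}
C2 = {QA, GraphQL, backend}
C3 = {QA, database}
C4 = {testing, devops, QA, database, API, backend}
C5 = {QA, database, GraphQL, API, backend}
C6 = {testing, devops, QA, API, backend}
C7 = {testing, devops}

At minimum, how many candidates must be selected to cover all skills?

2

C1, C4 together cover {testing, devops, QA, database, GraphQL, API, backend} — every skill.
No single candidate contains all 7 skills, so 2 is optimal.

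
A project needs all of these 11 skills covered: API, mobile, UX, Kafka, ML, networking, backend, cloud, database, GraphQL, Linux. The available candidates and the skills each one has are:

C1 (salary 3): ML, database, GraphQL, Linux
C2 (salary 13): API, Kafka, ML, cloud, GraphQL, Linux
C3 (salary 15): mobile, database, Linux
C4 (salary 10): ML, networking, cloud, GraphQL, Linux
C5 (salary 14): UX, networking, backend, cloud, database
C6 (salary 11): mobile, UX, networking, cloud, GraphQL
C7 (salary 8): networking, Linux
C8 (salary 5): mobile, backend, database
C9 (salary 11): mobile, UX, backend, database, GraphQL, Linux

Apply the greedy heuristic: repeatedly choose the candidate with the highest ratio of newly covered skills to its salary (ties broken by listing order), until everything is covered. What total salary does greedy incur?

Pick 1: C1 adds 4 new (ML, database, GraphQL, Linux) at salary 3 (ratio 4/3).
Pick 2: C8 adds 2 new (mobile, backend) at salary 5 (ratio 2/5).
Pick 3: C6 adds 3 new (UX, networking, cloud) at salary 11 (ratio 3/11).
Pick 4: C2 adds 2 new (API, Kafka) at salary 13 (ratio 2/13).
Greedy total salary: 3 + 5 + 11 + 13 = 32. (The true optimum is 29, so greedy overshoots here.)

32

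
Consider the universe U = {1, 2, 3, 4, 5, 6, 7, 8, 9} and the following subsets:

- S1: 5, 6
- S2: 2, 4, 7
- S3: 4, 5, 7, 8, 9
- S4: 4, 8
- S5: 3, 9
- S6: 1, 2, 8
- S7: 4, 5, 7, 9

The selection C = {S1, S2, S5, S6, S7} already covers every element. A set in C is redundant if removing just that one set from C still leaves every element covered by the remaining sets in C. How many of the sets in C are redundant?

2

Drop S1: 6 uncovered — not redundant.
Drop S2: the rest still cover every element — redundant.
Drop S5: 3 uncovered — not redundant.
Drop S6: 1, 8 uncovered — not redundant.
Drop S7: the rest still cover every element — redundant.
2 redundant: S2, S7.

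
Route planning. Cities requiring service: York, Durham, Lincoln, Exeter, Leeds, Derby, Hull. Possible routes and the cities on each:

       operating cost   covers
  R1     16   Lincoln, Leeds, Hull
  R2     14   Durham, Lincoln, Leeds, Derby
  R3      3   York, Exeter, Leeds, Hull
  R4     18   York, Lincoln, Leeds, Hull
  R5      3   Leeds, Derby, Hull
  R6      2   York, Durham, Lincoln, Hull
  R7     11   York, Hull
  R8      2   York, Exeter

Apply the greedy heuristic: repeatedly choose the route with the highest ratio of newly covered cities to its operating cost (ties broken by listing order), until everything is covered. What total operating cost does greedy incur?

Pick 1: R6 adds 4 new (York, Durham, Lincoln, Hull) at operating cost 2 (ratio 4/2).
Pick 2: R3 adds 2 new (Exeter, Leeds) at operating cost 3 (ratio 2/3).
Pick 3: R5 adds 1 new (Derby) at operating cost 3 (ratio 1/3).
Greedy total operating cost: 2 + 3 + 3 = 8. (The true optimum is 7, so greedy overshoots here.)

8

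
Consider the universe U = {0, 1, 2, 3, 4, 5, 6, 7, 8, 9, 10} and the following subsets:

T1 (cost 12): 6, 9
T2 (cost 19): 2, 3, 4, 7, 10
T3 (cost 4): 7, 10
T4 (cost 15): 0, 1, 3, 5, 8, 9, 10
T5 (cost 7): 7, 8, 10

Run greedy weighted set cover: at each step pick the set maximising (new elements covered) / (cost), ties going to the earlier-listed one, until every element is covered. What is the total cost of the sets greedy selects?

Pick 1: T3 adds 2 new (7, 10) at cost 4 (ratio 2/4).
Pick 2: T4 adds 6 new (0, 1, 3, 5, 8, 9) at cost 15 (ratio 6/15).
Pick 3: T2 adds 2 new (2, 4) at cost 19 (ratio 2/19).
Pick 4: T1 adds 1 new (6) at cost 12 (ratio 1/12).
Greedy total cost: 4 + 15 + 19 + 12 = 50. (The true optimum is 46, so greedy overshoots here.)

50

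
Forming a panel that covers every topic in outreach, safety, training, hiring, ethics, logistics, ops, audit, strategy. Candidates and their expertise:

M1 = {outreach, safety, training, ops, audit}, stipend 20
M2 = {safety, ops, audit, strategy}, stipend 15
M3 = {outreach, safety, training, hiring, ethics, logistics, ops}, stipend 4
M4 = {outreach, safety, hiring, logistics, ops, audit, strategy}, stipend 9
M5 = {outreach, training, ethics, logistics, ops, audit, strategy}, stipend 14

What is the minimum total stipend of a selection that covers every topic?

M3, M4 cover every topic at stipend 4 + 9 = 13.
Any cover uses at least 2 members; among all covering selections none totals below 13.

13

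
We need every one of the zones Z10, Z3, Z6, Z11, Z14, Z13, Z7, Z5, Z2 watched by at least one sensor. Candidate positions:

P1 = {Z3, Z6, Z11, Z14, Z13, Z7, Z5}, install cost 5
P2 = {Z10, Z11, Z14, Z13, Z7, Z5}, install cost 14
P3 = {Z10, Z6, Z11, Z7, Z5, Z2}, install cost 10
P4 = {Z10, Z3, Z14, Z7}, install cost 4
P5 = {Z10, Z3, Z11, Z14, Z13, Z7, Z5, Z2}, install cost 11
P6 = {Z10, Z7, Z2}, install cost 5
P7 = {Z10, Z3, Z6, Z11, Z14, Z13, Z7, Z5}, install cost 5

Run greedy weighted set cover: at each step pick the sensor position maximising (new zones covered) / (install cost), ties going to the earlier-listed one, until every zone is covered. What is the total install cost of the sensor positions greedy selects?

10

Pick 1: P7 adds 8 new (Z10, Z3, Z6, Z11, Z14, Z13, Z7, Z5) at install cost 5 (ratio 8/5).
Pick 2: P6 adds 1 new (Z2) at install cost 5 (ratio 1/5).
Greedy total install cost: 5 + 5 = 10.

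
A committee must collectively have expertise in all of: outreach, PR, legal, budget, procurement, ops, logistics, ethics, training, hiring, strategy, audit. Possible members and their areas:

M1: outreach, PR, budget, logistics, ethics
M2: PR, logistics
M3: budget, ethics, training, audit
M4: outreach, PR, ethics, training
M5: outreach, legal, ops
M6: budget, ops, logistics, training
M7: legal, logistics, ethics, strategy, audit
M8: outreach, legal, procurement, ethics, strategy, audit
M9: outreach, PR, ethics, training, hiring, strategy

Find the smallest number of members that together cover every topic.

3

M6, M8, M9 together cover {outreach, PR, legal, budget, procurement, ops, logistics, ethics, training, hiring, strategy, audit} — every topic.
No 2 of the 9 members cover everything (all 36 pairs fall short), so 3 is minimum.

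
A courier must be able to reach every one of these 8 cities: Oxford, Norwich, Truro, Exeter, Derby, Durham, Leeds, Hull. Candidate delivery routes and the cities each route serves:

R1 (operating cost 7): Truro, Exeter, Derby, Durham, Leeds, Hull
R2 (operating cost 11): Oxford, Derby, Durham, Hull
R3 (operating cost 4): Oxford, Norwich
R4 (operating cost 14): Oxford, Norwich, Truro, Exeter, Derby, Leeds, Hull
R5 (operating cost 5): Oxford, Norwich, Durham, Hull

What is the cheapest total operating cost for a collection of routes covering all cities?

11

R1, R3 cover every city at operating cost 7 + 4 = 11.
Any cover uses at least 2 routes; among all covering selections none totals below 11.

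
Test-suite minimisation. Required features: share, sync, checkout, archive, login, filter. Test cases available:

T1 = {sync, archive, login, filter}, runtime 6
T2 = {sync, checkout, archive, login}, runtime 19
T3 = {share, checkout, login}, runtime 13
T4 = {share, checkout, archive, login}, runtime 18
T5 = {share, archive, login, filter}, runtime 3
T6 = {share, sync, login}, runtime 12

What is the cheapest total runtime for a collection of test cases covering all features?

19

T1, T3 cover every feature at runtime 6 + 13 = 19.
Any cover uses at least 2 test cases; among all covering selections none totals below 19.
Greedy by coverage-per-runtime would pick T5, T1, T3 for 22 — worse than the optimum 19.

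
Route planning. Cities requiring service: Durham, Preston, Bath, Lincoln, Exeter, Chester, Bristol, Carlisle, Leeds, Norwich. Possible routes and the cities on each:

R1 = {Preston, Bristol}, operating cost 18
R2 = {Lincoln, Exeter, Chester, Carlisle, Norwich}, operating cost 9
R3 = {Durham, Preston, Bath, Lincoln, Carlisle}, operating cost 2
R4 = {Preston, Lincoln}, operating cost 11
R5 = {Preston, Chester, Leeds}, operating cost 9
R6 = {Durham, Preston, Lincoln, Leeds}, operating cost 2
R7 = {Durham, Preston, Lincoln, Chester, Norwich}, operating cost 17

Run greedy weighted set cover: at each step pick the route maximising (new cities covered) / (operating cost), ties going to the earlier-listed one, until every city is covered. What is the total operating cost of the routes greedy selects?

31

Pick 1: R3 adds 5 new (Durham, Preston, Bath, Lincoln, Carlisle) at operating cost 2 (ratio 5/2).
Pick 2: R6 adds 1 new (Leeds) at operating cost 2 (ratio 1/2).
Pick 3: R2 adds 3 new (Exeter, Chester, Norwich) at operating cost 9 (ratio 3/9).
Pick 4: R1 adds 1 new (Bristol) at operating cost 18 (ratio 1/18).
Greedy total operating cost: 2 + 2 + 9 + 18 = 31.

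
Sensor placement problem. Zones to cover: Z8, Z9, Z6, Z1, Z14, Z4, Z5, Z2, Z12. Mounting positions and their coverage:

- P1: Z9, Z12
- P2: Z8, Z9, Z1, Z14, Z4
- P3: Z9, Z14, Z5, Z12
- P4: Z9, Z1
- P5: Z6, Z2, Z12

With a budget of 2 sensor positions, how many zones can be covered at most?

8

Choosing P2, P5 covers {Z8, Z9, Z6, Z1, Z14, Z4, Z2, Z12} — 8 zones.
No choice of 2 sensor positions does better; here Z5 is left uncovered.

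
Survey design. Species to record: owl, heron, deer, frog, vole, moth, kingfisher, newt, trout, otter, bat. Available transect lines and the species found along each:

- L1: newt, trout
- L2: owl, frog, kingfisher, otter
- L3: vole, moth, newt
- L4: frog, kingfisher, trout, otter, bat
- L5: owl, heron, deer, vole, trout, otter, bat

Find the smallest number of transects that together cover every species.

L2, L3, L5 together cover {owl, heron, deer, frog, vole, moth, kingfisher, newt, trout, otter, bat} — every species.
No 2 of the 5 transects cover everything (all 10 pairs fall short), so 3 is minimum.

3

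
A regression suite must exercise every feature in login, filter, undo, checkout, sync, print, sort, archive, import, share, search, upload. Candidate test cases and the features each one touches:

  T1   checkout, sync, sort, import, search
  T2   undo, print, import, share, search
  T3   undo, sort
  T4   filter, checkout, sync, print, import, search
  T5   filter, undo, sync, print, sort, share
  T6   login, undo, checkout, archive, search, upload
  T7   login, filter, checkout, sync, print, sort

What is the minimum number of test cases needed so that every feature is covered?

3

T1, T5, T6 together cover {login, filter, undo, checkout, sync, print, sort, archive, import, share, search, upload} — every feature.
No 2 of the 7 test cases cover everything (all 21 pairs fall short), so 3 is minimum.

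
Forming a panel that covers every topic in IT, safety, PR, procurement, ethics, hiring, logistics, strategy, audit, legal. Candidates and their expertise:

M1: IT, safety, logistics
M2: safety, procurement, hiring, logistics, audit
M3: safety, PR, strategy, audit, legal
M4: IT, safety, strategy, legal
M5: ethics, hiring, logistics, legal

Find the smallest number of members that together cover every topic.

4

M1, M2, M3, M5 together cover {IT, safety, PR, procurement, ethics, hiring, logistics, strategy, audit, legal} — every topic.
No 3 of the 5 members cover everything (all 10 triples fall short), so 4 is minimum.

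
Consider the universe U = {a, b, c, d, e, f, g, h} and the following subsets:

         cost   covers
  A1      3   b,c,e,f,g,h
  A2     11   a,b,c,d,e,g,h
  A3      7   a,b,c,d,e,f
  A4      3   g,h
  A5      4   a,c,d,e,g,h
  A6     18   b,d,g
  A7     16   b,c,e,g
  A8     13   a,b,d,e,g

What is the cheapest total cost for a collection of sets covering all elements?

A1, A5 cover every element at cost 3 + 4 = 7.
Any cover uses at least 2 sets; among all covering selections none totals below 7.

7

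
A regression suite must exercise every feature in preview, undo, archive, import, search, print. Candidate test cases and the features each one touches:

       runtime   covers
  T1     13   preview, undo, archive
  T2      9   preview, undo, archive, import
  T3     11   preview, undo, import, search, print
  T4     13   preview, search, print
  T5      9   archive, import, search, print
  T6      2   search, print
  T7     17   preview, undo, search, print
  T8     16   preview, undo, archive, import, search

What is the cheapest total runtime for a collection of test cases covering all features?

11

T2, T6 cover every feature at runtime 9 + 2 = 11.
Any cover uses at least 2 test cases; among all covering selections none totals below 11.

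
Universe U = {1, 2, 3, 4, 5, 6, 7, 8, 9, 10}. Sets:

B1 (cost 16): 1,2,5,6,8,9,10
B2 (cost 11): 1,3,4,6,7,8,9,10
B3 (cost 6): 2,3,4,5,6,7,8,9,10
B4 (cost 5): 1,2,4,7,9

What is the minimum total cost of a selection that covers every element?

11

B3, B4 cover every element at cost 6 + 5 = 11.
Any cover uses at least 2 sets; among all covering selections none totals below 11.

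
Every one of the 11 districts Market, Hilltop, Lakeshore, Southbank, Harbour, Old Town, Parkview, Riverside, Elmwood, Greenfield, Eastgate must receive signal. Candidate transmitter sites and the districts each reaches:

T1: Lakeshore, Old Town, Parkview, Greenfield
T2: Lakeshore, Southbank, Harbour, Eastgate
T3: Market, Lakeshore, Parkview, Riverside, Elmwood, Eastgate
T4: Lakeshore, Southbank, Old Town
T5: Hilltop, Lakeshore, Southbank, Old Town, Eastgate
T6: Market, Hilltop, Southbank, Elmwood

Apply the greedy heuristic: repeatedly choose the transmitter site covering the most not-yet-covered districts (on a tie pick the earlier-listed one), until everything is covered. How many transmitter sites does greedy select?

Pick 1: T3 covers 6 new districts (Market, Lakeshore, Parkview, Riverside, Elmwood, Eastgate).
Pick 2: T5 covers 3 new districts (Hilltop, Southbank, Old Town).
Pick 3: T1 covers 1 new districts (Greenfield).
Pick 4: T2 covers 1 new districts (Harbour).
Greedy uses 4 transmitter sites.

4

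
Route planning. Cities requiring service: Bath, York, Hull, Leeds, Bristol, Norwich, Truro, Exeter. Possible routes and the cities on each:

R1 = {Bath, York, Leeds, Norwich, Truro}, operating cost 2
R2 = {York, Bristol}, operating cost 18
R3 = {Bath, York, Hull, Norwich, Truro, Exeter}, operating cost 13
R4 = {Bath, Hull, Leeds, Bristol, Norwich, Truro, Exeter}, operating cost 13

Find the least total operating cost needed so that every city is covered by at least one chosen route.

R1, R4 cover every city at operating cost 2 + 13 = 15.
Any cover uses at least 2 routes; among all covering selections none totals below 15.

15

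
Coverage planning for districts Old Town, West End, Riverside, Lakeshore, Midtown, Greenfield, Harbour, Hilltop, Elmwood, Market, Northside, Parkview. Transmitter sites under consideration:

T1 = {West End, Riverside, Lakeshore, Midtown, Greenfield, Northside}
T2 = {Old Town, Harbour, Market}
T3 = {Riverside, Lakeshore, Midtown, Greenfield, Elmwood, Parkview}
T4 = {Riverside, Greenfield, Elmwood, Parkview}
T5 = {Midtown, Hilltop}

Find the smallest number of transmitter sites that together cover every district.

4

T1, T2, T3, T5 together cover {Old Town, West End, Riverside, Lakeshore, Midtown, Greenfield, Harbour, Hilltop, Elmwood, Market, Northside, Parkview} — every district.
No 3 of the 5 transmitter sites cover everything (all 10 triples fall short), so 4 is minimum.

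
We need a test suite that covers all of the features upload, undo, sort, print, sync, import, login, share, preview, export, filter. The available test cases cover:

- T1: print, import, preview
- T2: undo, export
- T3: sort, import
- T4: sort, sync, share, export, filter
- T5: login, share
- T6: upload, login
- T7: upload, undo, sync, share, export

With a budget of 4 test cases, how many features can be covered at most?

11

Choosing T1, T2, T4, T6 covers {upload, undo, sort, print, sync, import, login, share, preview, export, filter} — 11 features.
That is all 11 features.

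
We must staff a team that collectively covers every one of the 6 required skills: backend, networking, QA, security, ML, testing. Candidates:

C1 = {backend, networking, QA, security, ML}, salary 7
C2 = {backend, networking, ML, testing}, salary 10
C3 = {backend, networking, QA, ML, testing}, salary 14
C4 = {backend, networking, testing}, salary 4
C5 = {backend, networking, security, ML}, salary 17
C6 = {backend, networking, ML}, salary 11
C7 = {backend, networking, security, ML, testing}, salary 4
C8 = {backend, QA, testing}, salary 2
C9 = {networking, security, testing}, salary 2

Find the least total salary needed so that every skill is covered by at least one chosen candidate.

C7, C8 cover every skill at salary 4 + 2 = 6.
Any cover uses at least 2 candidates; among all covering selections none totals below 6.
Greedy by coverage-per-salary would pick C8, C9, C7 for 8 — worse than the optimum 6.

6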